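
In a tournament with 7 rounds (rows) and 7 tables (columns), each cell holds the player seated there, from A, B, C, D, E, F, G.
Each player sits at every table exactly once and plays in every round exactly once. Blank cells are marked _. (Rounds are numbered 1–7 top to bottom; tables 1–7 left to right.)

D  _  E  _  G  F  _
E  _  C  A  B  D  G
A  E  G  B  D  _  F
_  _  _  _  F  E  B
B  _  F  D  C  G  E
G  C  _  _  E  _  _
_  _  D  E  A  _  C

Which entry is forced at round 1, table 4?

Round 1 already has {D, E, F, G} and table 4 already has {A, B, D, E}, so round 1, table 4 must be C.

C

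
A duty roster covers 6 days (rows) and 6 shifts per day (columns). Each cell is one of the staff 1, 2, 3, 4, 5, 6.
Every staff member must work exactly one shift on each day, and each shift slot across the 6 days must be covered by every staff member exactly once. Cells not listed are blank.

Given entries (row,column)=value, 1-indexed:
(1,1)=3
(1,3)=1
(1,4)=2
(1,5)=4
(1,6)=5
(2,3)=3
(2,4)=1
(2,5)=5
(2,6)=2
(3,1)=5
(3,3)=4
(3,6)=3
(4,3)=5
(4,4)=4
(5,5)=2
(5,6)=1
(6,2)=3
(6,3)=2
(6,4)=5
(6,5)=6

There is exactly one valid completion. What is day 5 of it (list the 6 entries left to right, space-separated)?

4 5 6 3 2 1

Day 5, shift 3: day 5 has {1, 2} and shift 3 has {1, 2, 3, 4, 5}, leaving only 6.
Day 5, shift 1: day 5 has {1, 2, 6} and shift 1 has {3, 5}, leaving only 4.
Day 5, shift 2: day 5 has {1, 2, 4, 6} and shift 2 has {3}, leaving only 5.
Day 5, shift 4: day 5 has {1, 2, 4, 5, 6} and shift 4 has {1, 2, 4, 5}, leaving only 3.
So day 5 reads: 4 5 6 3 2 1.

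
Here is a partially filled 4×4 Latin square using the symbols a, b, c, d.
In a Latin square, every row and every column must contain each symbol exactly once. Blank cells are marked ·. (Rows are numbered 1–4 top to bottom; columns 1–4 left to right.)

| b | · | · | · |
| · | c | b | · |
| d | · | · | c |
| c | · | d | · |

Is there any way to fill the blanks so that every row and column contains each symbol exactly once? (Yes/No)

Yes

No row or column among the givens repeats a symbol, and propagating forced cells runs into no contradiction.
One valid completion exists (for instance, b d c a / a c b d / d b a c / c a d b).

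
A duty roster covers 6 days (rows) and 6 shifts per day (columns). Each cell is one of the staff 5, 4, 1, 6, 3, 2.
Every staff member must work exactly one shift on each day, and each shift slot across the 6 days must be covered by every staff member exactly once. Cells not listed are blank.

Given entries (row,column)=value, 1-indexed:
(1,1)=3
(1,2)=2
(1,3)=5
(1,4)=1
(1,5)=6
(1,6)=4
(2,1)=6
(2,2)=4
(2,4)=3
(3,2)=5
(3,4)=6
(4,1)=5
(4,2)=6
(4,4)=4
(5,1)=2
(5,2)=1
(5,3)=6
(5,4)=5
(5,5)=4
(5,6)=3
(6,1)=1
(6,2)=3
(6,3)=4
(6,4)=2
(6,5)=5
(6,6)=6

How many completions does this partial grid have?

4

Day 2, shift 3: eliminating its day and shift leaves {1, 2}.
Day 2, shift 5: eliminating its day and shift leaves {1, 2}.
Day 2, shift 6: eliminating its day and shift leaves {5, 1, 2}.
Day 3, shift 1: eliminating its day and shift leaves {4}.
Day 3, shift 3: eliminating its day and shift leaves {1, 3, 2}.
Day 3, shift 5: eliminating its day and shift leaves {1, 3, 2}.
Day 3, shift 6: eliminating its day and shift leaves {1, 2}.
Day 4, shift 3: eliminating its day and shift leaves {1, 3, 2}.
Day 4, shift 5: eliminating its day and shift leaves {1, 3, 2}.
Day 4, shift 6: eliminating its day and shift leaves {1, 2}.
Enumerating the assignments across these blanks that avoid any day or shift repeat gives 4 completions.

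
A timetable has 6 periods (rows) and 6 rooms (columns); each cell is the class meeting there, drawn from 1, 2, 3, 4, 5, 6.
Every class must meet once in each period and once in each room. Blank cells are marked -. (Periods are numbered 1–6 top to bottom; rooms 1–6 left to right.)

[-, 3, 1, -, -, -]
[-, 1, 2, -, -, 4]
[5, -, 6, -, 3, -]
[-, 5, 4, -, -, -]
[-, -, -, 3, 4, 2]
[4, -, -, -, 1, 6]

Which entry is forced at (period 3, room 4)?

Period 1, room 6: period 1 has {1, 3} and room 6 has {2, 4, 6}, leaving only 5.
Period 3, room 6: period 3 has {3, 5, 6} and room 6 has {2, 4, 5, 6}, leaving only 1.
Period 4, room 6: period 4 has {4, 5} and room 6 has {1, 2, 4, 5, 6}, leaving only 3.
Period 5, room 2: period 5 has {2, 3, 4} and room 2 has {1, 3, 5}, leaving only 6.
Period 5, room 1: period 5 has {2, 3, 4, 6} and room 1 has {4, 5}, leaving only 1.
Period 5, room 3: period 5 has {1, 2, 3, 4, 6} and room 3 has {1, 2, 4, 6}, leaving only 5.
Period 6, room 2: period 6 has {1, 4, 6} and room 2 has {1, 3, 5, 6}, leaving only 2.
Period 3, room 2: period 3 has {1, 3, 5, 6} and room 2 has {1, 2, 3, 5, 6}, leaving only 4.
Period 3 already has {1, 3, 4, 5, 6} and room 4 already has {3}, so period 3, room 4 must be 2.

2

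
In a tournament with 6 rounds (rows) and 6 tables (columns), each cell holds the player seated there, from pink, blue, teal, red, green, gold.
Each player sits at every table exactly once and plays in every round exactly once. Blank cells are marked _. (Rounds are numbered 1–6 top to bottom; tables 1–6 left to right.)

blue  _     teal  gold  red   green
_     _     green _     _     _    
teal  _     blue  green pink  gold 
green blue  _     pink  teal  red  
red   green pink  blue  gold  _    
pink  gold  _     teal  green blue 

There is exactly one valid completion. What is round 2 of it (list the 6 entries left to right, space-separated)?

Round 2, table 1: round 2 has {green} and table 1 has {pink, blue, teal, red, green}, leaving only gold.
Round 2, table 4: round 2 has {green, gold} and table 4 has {pink, blue, teal, green, gold}, leaving only red.
Round 2, table 5: round 2 has {red, green, gold} and table 5 has {pink, teal, red, green, gold}, leaving only blue.
Round 1, table 2: round 1 has {blue, teal, red, green, gold} and table 2 has {blue, green, gold}, leaving only pink.
Round 2, table 2: round 2 has {blue, red, green, gold} and table 2 has {pink, blue, green, gold}, leaving only teal.
Round 2, table 6: round 2 has {blue, teal, red, green, gold} and table 6 has {blue, red, green, gold}, leaving only pink.
So round 2 reads: gold teal green red blue pink.

gold teal green red blue pink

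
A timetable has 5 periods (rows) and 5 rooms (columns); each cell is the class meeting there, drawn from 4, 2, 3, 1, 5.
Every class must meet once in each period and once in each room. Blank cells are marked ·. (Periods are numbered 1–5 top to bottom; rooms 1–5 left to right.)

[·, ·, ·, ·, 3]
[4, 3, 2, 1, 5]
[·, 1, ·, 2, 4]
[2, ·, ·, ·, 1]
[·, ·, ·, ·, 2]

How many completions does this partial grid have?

Period 1, room 1: eliminating its period and room leaves {1, 5}.
Period 1, room 2: eliminating its period and room leaves {4, 2, 5}.
Period 1, room 3: eliminating its period and room leaves {4, 1, 5}.
Period 1, room 4: eliminating its period and room leaves {4, 5}.
Period 3, room 1: eliminating its period and room leaves {3, 5}.
Period 3, room 3: eliminating its period and room leaves {3, 5}.
Period 4, room 2: eliminating its period and room leaves {4, 5}.
Period 4, room 3: eliminating its period and room leaves {4, 3, 5}.
Period 4, room 4: eliminating its period and room leaves {4, 3, 5}.
Period 5, room 1: eliminating its period and room leaves {3, 1, 5}.
Period 5, room 2: eliminating its period and room leaves {4, 5}.
Period 5, room 3: eliminating its period and room leaves {4, 3, 1, 5}.
Period 5, room 4: eliminating its period and room leaves {4, 3, 5}.
Enumerating the assignments across these blanks that avoid any period or room repeat gives 5 completions.

5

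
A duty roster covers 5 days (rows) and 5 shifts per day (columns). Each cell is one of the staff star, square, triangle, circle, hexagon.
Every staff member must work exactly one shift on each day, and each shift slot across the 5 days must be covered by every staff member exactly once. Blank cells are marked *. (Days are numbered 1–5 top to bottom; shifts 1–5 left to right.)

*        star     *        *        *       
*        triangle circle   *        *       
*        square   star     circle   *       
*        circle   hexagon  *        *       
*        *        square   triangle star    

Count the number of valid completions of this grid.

3

Day 1, shift 1: eliminating its day and shift leaves {square, triangle, circle, hexagon}.
Day 1, shift 3: eliminating its day and shift leaves {triangle}.
Day 1, shift 4: eliminating its day and shift leaves {square, hexagon}.
Day 1, shift 5: eliminating its day and shift leaves {square, triangle, circle, hexagon}.
Day 2, shift 1: eliminating its day and shift leaves {star, square, hexagon}.
Day 2, shift 4: eliminating its day and shift leaves {star, square, hexagon}.
Day 2, shift 5: eliminating its day and shift leaves {square, hexagon}.
Day 3, shift 1: eliminating its day and shift leaves {triangle, hexagon}.
Day 3, shift 5: eliminating its day and shift leaves {triangle, hexagon}.
Day 4, shift 1: eliminating its day and shift leaves {star, square, triangle}.
Day 4, shift 4: eliminating its day and shift leaves {star, square}.
Day 4, shift 5: eliminating its day and shift leaves {square, triangle}.
Day 5, shift 1: eliminating its day and shift leaves {circle, hexagon}.
Day 5, shift 2: eliminating its day and shift leaves {hexagon}.
Enumerating the assignments across these blanks that avoid any day or shift repeat gives 3 completions.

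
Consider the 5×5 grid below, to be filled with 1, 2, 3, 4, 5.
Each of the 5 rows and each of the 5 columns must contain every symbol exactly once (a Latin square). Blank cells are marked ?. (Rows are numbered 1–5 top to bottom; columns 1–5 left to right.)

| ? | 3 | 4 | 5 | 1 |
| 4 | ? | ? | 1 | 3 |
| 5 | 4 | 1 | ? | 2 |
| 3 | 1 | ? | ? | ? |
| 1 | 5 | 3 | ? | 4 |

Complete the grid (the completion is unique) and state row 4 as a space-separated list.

Row 4, column 5: row 4 has {1, 3} and column 5 has {1, 2, 3, 4}, leaving only 5.
Row 4, column 3: row 4 has {1, 3, 5} and column 3 has {1, 3, 4}, leaving only 2.
Row 4, column 4: row 4 has {1, 2, 3, 5} and column 4 has {1, 5}, leaving only 4.
So row 4 reads: 3 1 2 4 5.

3 1 2 4 5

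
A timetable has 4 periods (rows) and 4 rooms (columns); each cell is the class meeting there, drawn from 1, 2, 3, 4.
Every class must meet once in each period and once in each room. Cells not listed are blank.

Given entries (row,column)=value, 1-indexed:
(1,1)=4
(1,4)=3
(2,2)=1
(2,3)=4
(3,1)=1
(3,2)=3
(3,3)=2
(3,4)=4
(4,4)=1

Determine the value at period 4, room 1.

2

Period 1, room 2: period 1 has {3, 4} and room 2 has {1, 3}, leaving only 2.
Period 1, room 3: period 1 has {2, 3, 4} and room 3 has {2, 4}, leaving only 1.
Period 2, room 4: period 2 has {1, 4} and room 4 has {1, 3, 4}, leaving only 2.
Period 2, room 1: period 2 has {1, 2, 4} and room 1 has {1, 4}, leaving only 3.
Period 4 already has {1} and room 1 already has {1, 3, 4}, so period 4, room 1 must be 2.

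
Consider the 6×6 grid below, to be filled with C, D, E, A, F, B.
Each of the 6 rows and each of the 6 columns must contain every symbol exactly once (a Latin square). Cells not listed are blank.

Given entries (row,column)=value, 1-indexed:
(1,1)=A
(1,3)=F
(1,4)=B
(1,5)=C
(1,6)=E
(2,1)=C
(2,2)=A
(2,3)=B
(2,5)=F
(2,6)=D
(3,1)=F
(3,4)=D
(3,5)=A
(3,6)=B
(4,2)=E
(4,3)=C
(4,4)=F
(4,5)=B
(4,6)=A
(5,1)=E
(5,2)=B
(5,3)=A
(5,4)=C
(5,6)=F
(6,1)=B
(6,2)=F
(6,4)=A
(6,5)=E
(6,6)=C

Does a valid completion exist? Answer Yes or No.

No row or column among the givens repeats a symbol, and propagating forced cells runs into no contradiction.
One valid completion exists (for instance, A D F B C E / C A B E F D / F C E D A B / D E C F B A / E B A C D F / B F D A E C).

Yes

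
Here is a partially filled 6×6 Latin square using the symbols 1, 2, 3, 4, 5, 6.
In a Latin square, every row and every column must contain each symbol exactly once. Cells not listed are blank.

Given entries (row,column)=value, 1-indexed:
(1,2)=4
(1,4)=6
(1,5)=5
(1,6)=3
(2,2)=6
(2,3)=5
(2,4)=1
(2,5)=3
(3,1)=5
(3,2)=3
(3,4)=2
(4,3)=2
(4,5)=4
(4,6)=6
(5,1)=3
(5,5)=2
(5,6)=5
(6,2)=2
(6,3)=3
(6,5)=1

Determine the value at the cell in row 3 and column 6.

Row 1, column 3: row 1 has {3, 4, 5, 6} and column 3 has {2, 3, 5}, leaving only 1.
Row 1, column 1: row 1 has {1, 3, 4, 5, 6} and column 1 has {3, 5}, leaving only 2.
Row 2, column 1: row 2 has {1, 3, 5, 6} and column 1 has {2, 3, 5}, leaving only 4.
Row 2, column 6: row 2 has {1, 3, 4, 5, 6} and column 6 has {3, 5, 6}, leaving only 2.
Row 3, column 5: row 3 has {2, 3, 5} and column 5 has {1, 2, 3, 4, 5}, leaving only 6.
Row 3, column 3: row 3 has {2, 3, 5, 6} and column 3 has {1, 2, 3, 5}, leaving only 4.
Row 3 already has {2, 3, 4, 5, 6} and column 6 already has {2, 3, 5, 6}, so row 3, column 6 must be 1.

1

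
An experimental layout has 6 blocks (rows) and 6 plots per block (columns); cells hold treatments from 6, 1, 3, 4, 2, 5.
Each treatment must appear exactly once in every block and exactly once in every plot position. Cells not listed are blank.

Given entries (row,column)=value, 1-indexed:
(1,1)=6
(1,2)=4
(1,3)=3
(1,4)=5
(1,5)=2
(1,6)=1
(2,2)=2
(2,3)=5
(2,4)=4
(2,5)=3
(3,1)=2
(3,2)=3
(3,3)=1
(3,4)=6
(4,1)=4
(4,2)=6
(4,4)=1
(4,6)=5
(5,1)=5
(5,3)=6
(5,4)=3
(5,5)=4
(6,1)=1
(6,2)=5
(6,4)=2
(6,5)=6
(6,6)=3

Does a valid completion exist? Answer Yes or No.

Block 2, plot 1: block 2 together with plot 1 already contain {6, 1, 3, 4, 2, 5} — every symbol — so nothing can go there. The grid has no valid completion.

No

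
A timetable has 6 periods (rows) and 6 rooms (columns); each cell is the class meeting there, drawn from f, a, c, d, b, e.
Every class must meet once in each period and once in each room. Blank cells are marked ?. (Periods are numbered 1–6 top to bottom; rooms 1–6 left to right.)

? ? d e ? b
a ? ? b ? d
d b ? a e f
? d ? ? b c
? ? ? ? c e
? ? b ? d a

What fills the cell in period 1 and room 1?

Period 2, room 5: period 2 has {a, d, b} and room 5 has {c, d, b, e}, leaving only f.
Period 1, room 5: period 1 has {d, b, e} and room 5 has {f, c, d, b, e}, leaving only a.
Period 3, room 3: period 3 has {f, a, d, b, e} and room 3 has {d, b}, leaving only c.
Period 2, room 3: period 2 has {f, a, d, b} and room 3 has {c, d, b}, leaving only e.
Period 2, room 2: period 2 has {f, a, d, b, e} and room 2 has {d, b}, leaving only c.
Period 1, room 2: period 1 has {a, d, b, e} and room 2 has {c, d, b}, leaving only f.
Period 1 already has {f, a, d, b, e} and room 1 already has {a, d}, so period 1, room 1 must be c.

c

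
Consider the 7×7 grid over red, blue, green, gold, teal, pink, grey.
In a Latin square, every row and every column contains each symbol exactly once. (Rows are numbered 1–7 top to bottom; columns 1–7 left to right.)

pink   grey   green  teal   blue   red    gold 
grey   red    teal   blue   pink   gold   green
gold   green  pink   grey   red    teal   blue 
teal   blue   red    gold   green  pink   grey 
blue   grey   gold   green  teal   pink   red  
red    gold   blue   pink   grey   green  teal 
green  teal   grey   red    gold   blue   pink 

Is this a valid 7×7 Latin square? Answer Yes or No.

Every row is a permutation, but column 2 contains grey twice (at rows 1 and 5).

No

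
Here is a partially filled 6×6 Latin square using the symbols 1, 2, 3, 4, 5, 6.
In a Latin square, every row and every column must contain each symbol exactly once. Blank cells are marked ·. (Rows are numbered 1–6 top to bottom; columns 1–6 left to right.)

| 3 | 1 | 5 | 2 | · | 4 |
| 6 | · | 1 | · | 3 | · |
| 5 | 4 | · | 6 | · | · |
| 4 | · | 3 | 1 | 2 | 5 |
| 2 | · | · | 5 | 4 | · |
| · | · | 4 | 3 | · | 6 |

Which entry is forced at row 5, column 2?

Row 1, column 5: row 1 has {1, 2, 3, 4, 5} and column 5 has {2, 3, 4}, leaving only 6.
Row 2, column 4: row 2 has {1, 3, 6} and column 4 has {1, 2, 3, 5, 6}, leaving only 4.
Row 2, column 6: row 2 has {1, 3, 4, 6} and column 6 has {4, 5, 6}, leaving only 2.
Row 2, column 2: row 2 has {1, 2, 3, 4, 6} and column 2 has {1, 4}, leaving only 5.
Row 3, column 3: row 3 has {4, 5, 6} and column 3 has {1, 3, 4, 5}, leaving only 2.
Row 3, column 5: row 3 has {2, 4, 5, 6} and column 5 has {2, 3, 4, 6}, leaving only 1.
Row 3, column 6: row 3 has {1, 2, 4, 5, 6} and column 6 has {2, 4, 5, 6}, leaving only 3.
Row 4, column 2: row 4 has {1, 2, 3, 4, 5} and column 2 has {1, 4, 5}, leaving only 6.
Row 5 already has {2, 4, 5} and column 2 already has {1, 4, 5, 6}, so row 5, column 2 must be 3.

3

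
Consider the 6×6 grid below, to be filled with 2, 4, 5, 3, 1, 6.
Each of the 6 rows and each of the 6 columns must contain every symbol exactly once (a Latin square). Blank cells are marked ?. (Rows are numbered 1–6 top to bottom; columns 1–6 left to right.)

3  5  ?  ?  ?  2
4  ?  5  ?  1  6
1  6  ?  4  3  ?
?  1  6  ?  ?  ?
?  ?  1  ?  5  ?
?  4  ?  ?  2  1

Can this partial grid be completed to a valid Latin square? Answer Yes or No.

Yes

No row or column among the givens repeats a symbol, and propagating forced cells runs into no contradiction.
One valid completion exists (for instance, 3 5 4 1 6 2 / 4 2 5 3 1 6 / 1 6 2 4 3 5 / 5 1 6 2 4 3 / 2 3 1 6 5 4 / 6 4 3 5 2 1).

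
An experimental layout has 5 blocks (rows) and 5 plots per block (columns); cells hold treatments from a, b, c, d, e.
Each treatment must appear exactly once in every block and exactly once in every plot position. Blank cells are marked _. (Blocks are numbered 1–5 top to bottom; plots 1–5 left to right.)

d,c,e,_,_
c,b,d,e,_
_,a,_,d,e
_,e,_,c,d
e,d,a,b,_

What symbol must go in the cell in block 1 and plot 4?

a

Block 1 already has {c, d, e} and plot 4 already has {b, c, d, e}, so block 1, plot 4 must be a.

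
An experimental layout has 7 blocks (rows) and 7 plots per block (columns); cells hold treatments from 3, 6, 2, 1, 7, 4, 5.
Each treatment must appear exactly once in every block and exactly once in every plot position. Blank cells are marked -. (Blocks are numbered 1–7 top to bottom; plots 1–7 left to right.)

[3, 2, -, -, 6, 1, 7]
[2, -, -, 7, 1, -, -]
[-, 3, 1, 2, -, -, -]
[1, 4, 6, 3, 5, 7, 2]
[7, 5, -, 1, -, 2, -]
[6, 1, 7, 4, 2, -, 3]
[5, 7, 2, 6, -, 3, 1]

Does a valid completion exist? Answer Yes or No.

No

Block 1, plot 4: block 1 has {3, 6, 2, 1, 7} and plot 4 has {3, 6, 2, 1, 7, 4}, so it must be 5.
Block 1, plot 3: block 1 has {3, 6, 2, 1, 7, 5} and plot 3 has {6, 2, 1, 7}, so it must be 4.
Block 2, plot 2: block 2 has {2, 1, 7} and plot 2 has {3, 2, 1, 7, 4, 5}, so it must be 6.
Block 3, plot 1: block 3 has {3, 2, 1} and plot 1 has {3, 6, 2, 1, 7, 5}, so it must be 4.
Block 3, plot 5: block 3 has {3, 2, 1, 4} and plot 5 has {6, 2, 1, 5}, so it must be 7.
Block 5, plot 3: block 5 has {2, 1, 7, 5} and plot 3 has {6, 2, 1, 7, 4}, so it must be 3.
Block 2, plot 3: block 2 has {6, 2, 1, 7} and plot 3 has {3, 6, 2, 1, 7, 4}, so it must be 5.
Block 2, plot 6: block 2 has {6, 2, 1, 7, 5} and plot 6 has {3, 2, 1, 7}, so it must be 4.
Now block 2, plot 7: block 2 together with plot 7 already contain {3, 6, 2, 1, 7, 4, 5} — every symbol — so nothing can go there. The grid has no valid completion.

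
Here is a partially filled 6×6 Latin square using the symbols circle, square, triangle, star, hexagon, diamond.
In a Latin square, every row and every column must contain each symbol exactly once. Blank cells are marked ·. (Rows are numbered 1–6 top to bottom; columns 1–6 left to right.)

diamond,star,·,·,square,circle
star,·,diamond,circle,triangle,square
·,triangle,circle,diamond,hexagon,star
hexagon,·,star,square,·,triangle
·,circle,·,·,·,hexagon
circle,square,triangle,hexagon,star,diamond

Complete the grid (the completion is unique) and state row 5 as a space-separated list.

Row 5, column 3: row 5 has {circle, hexagon} and column 3 has {circle, triangle, star, diamond}, leaving only square.
Row 5, column 1: row 5 has {circle, square, hexagon} and column 1 has {circle, star, hexagon, diamond}, leaving only triangle.
Row 5, column 4: row 5 has {circle, square, triangle, hexagon} and column 4 has {circle, square, hexagon, diamond}, leaving only star.
Row 5, column 5: row 5 has {circle, square, triangle, star, hexagon} and column 5 has {square, triangle, star, hexagon}, leaving only diamond.
So row 5 reads: triangle circle square star diamond hexagon.

triangle circle square star diamond hexagon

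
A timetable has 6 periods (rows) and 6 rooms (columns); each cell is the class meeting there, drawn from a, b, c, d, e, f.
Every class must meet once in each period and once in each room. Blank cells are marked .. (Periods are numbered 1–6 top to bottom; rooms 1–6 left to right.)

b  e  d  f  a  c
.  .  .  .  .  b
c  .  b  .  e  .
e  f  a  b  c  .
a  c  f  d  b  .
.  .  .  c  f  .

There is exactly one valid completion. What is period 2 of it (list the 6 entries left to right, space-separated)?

Period 2, room 5: period 2 has {b} and room 5 has {a, b, c, e, f}, leaving only d.
Period 2, room 1: period 2 has {b, d} and room 1 has {a, b, c, e}, leaving only f.
Period 2, room 2: period 2 has {b, d, f} and room 2 has {c, e, f}, leaving only a.
Period 2, room 4: period 2 has {a, b, d, f} and room 4 has {b, c, d, f}, leaving only e.
Period 2, room 3: period 2 has {a, b, d, e, f} and room 3 has {a, b, d, f}, leaving only c.
So period 2 reads: f a c e d b.

f a c e d b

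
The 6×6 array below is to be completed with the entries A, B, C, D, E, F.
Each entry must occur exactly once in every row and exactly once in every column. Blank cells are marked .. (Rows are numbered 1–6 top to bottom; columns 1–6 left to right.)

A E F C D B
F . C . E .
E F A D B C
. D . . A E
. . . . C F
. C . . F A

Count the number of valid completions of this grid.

3

Row 2, column 2: eliminating its row and column leaves {A, B}.
Row 2, column 4: eliminating its row and column leaves {A, B}.
Row 2, column 6: eliminating its row and column leaves {D}.
Row 4, column 1: eliminating its row and column leaves {B, C}.
Row 4, column 3: eliminating its row and column leaves {B}.
Row 4, column 4: eliminating its row and column leaves {B, F}.
Row 5, column 1: eliminating its row and column leaves {B, D}.
Row 5, column 2: eliminating its row and column leaves {A, B}.
Row 5, column 3: eliminating its row and column leaves {B, D, E}.
Row 5, column 4: eliminating its row and column leaves {A, B, E}.
Row 6, column 1: eliminating its row and column leaves {B, D}.
Row 6, column 3: eliminating its row and column leaves {B, D, E}.
Row 6, column 4: eliminating its row and column leaves {B, E}.
Enumerating the assignments across these blanks that avoid any row or column repeat gives 3 completions.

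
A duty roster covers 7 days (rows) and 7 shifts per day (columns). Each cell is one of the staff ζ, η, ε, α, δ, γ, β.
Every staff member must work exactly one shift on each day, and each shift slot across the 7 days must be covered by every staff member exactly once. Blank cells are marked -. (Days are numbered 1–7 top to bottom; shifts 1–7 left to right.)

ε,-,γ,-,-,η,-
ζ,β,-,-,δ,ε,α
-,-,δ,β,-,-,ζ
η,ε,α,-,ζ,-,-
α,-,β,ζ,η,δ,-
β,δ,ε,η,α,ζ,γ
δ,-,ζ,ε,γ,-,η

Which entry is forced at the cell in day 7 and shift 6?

Day 1, shift 5: day 1 has {η, ε, γ} and shift 5 has {ζ, η, α, δ, γ}, leaving only β.
Day 1, shift 7: day 1 has {η, ε, γ, β} and shift 7 has {ζ, η, α, γ}, leaving only δ.
Day 1, shift 4: day 1 has {η, ε, δ, γ, β} and shift 4 has {ζ, η, ε, β}, leaving only α.
Day 1, shift 2: day 1 has {η, ε, α, δ, γ, β} and shift 2 has {ε, δ, β}, leaving only ζ.
Day 2, shift 3: day 2 has {ζ, ε, α, δ, β} and shift 3 has {ζ, ε, α, δ, γ, β}, leaving only η.
Day 2, shift 4: day 2 has {ζ, η, ε, α, δ, β} and shift 4 has {ζ, η, ε, α, β}, leaving only γ.
Day 3, shift 1: day 3 has {ζ, δ, β} and shift 1 has {ζ, η, ε, α, δ, β}, leaving only γ.
Day 3, shift 5: day 3 has {ζ, δ, γ, β} and shift 5 has {ζ, η, α, δ, γ, β}, leaving only ε.
Day 3, shift 6: day 3 has {ζ, ε, δ, γ, β} and shift 6 has {ζ, η, ε, δ}, leaving only α.
Day 7 already has {ζ, η, ε, δ, γ} and shift 6 already has {ζ, η, ε, α, δ}, so day 7, shift 6 must be β.

β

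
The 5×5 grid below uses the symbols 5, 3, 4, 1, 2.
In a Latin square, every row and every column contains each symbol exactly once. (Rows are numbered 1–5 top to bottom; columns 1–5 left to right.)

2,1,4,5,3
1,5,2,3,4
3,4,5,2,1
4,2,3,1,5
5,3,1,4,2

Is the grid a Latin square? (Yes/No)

Yes

Each row is a permutation of the 5 symbols, and so is each column.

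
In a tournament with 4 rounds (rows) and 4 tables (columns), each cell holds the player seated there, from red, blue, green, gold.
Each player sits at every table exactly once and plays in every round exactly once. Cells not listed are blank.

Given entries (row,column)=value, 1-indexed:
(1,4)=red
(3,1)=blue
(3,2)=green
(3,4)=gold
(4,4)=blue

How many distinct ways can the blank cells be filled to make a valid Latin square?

Round 1, table 1: eliminating its round and table leaves {green, gold}.
Round 1, table 2: eliminating its round and table leaves {blue, gold}.
Round 1, table 3: eliminating its round and table leaves {blue, green, gold}.
Round 2, table 1: eliminating its round and table leaves {red, green, gold}.
Round 2, table 2: eliminating its round and table leaves {red, blue, gold}.
Round 2, table 3: eliminating its round and table leaves {red, blue, green, gold}.
Round 2, table 4: eliminating its round and table leaves {green}.
Round 3, table 3: eliminating its round and table leaves {red}.
Round 4, table 1: eliminating its round and table leaves {red, green, gold}.
Round 4, table 2: eliminating its round and table leaves {red, gold}.
Round 4, table 3: eliminating its round and table leaves {red, green, gold}.
Enumerating the assignments across these blanks that avoid any round or table repeat gives 4 completions.

4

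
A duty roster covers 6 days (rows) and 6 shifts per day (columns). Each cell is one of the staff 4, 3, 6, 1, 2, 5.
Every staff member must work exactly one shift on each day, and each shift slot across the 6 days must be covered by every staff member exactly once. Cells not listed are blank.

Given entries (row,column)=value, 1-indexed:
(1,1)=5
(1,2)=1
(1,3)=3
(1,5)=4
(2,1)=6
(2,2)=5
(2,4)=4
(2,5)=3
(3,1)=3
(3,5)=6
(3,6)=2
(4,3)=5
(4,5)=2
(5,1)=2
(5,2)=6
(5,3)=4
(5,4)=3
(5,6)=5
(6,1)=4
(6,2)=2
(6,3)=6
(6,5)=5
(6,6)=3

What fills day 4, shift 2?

3

Day 1, shift 6: day 1 has {4, 3, 1, 5} and shift 6 has {3, 2, 5}, leaving only 6.
Day 1, shift 4: day 1 has {4, 3, 6, 1, 5} and shift 4 has {4, 3}, leaving only 2.
Day 2, shift 6: day 2 has {4, 3, 6, 5} and shift 6 has {3, 6, 2, 5}, leaving only 1.
Day 2, shift 3: day 2 has {4, 3, 6, 1, 5} and shift 3 has {4, 3, 6, 5}, leaving only 2.
Day 3, shift 2: day 3 has {3, 6, 2} and shift 2 has {6, 1, 2, 5}, leaving only 4.
Day 4 already has {2, 5} and shift 2 already has {4, 6, 1, 2, 5}, so day 4, shift 2 must be 3.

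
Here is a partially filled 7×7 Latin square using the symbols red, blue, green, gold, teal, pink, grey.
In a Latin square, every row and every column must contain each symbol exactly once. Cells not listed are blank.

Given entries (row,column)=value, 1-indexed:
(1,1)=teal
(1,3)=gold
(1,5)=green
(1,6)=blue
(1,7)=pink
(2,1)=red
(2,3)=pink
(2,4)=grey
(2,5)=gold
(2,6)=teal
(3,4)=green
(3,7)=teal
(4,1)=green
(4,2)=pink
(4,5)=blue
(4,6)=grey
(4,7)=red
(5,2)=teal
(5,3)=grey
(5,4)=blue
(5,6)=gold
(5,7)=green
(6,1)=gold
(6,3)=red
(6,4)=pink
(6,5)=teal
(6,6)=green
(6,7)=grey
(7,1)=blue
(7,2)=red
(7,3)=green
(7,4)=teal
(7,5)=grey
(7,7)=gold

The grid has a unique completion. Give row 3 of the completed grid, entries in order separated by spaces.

Row 3, column 3: row 3 has {green, teal} and column 3 has {red, green, gold, pink, grey}, leaving only blue.
Row 1, column 2: row 1 has {blue, green, gold, teal, pink} and column 2 has {red, teal, pink}, leaving only grey.
Row 3, column 2: row 3 has {blue, green, teal} and column 2 has {red, teal, pink, grey}, leaving only gold.
Row 1, column 4: row 1 has {blue, green, gold, teal, pink, grey} and column 4 has {blue, green, teal, pink, grey}, leaving only red.
Row 2, column 7: row 2 has {red, gold, teal, pink, grey} and column 7 has {red, green, gold, teal, pink, grey}, leaving only blue.
Row 2, column 2: row 2 has {red, blue, gold, teal, pink, grey} and column 2 has {red, gold, teal, pink, grey}, leaving only green.
Row 4, column 3: row 4 has {red, blue, green, pink, grey} and column 3 has {red, blue, green, gold, pink, grey}, leaving only teal.
Row 4, column 4: row 4 has {red, blue, green, teal, pink, grey} and column 4 has {red, blue, green, teal, pink, grey}, leaving only gold.
Row 5, column 1: row 5 has {blue, green, gold, teal, grey} and column 1 has {red, blue, green, gold, teal}, leaving only pink.
Row 3, column 1: row 3 has {blue, green, gold, teal} and column 1 has {red, blue, green, gold, teal, pink}, leaving only grey.
Row 5, column 5: row 5 has {blue, green, gold, teal, pink, grey} and column 5 has {blue, green, gold, teal, grey}, leaving only red.
Row 3, column 5: row 3 has {blue, green, gold, teal, grey} and column 5 has {red, blue, green, gold, teal, grey}, leaving only pink.
Row 3, column 6: row 3 has {blue, green, gold, teal, pink, grey} and column 6 has {blue, green, gold, teal, grey}, leaving only red.
So row 3 reads: grey gold blue green pink red teal.

grey gold blue green pink red teal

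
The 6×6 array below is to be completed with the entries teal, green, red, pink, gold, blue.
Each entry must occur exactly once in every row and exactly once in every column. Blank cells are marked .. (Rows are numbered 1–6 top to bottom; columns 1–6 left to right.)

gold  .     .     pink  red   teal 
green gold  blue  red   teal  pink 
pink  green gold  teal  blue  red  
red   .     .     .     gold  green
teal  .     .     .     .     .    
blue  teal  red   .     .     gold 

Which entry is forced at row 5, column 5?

green

Row 1, column 2: row 1 has {teal, red, pink, gold} and column 2 has {teal, green, gold}, leaving only blue.
Row 1, column 3: row 1 has {teal, red, pink, gold, blue} and column 3 has {red, gold, blue}, leaving only green.
Row 4, column 2: row 4 has {green, red, gold} and column 2 has {teal, green, gold, blue}, leaving only pink.
Row 4, column 3: row 4 has {green, red, pink, gold} and column 3 has {green, red, gold, blue}, leaving only teal.
Row 4, column 4: row 4 has {teal, green, red, pink, gold} and column 4 has {teal, red, pink}, leaving only blue.
Row 5, column 2: row 5 has {teal} and column 2 has {teal, green, pink, gold, blue}, leaving only red.
Row 5, column 3: row 5 has {teal, red} and column 3 has {teal, green, red, gold, blue}, leaving only pink.
Row 5 already has {teal, red, pink} and column 5 already has {teal, red, gold, blue}, so row 5, column 5 must be green.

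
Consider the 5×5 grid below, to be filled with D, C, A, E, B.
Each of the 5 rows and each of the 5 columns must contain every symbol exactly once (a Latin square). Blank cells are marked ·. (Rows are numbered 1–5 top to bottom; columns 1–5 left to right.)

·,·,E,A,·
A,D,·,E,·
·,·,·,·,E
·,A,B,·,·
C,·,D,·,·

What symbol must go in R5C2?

E

Row 2, column 3: row 2 has {D, A, E} and column 3 has {D, E, B}, leaving only C.
Row 2, column 5: row 2 has {D, C, A, E} and column 5 has {E}, leaving only B.
Row 3, column 3: row 3 has {E} and column 3 has {D, C, E, B}, leaving only A.
Row 5, column 4: row 5 has {D, C} and column 4 has {A, E}, leaving only B.
Row 5 already has {D, C, B} and column 2 already has {D, A}, so row 5, column 2 must be E.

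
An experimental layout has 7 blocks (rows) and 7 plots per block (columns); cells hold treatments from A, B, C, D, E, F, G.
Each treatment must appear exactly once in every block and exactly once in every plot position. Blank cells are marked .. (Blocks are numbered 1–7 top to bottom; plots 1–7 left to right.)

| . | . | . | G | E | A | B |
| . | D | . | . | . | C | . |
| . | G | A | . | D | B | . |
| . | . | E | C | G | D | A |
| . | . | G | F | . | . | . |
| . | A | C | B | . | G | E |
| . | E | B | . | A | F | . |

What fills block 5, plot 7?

D

Block 2, plot 3: block 2 has {C, D} and plot 3 has {A, B, C, E, G}, leaving only F.
Block 1, plot 3: block 1 has {A, B, E, G} and plot 3 has {A, B, C, E, F, G}, leaving only D.
Block 2, plot 5: block 2 has {C, D, F} and plot 5 has {A, D, E, G}, leaving only B.
Block 2, plot 7: block 2 has {B, C, D, F} and plot 7 has {A, B, E}, leaving only G.
Block 3, plot 4: block 3 has {A, B, D, G} and plot 4 has {B, C, F, G}, leaving only E.
Block 2, plot 4: block 2 has {B, C, D, F, G} and plot 4 has {B, C, E, F, G}, leaving only A.
Block 2, plot 1: block 2 has {A, B, C, D, F, G} and plot 1 has {}, leaving only E.
Block 5, plot 5: block 5 has {F, G} and plot 5 has {A, B, D, E, G}, leaving only C.
Block 5 already has {C, F, G} and plot 7 already has {A, B, E, G}, so block 5, plot 7 must be D.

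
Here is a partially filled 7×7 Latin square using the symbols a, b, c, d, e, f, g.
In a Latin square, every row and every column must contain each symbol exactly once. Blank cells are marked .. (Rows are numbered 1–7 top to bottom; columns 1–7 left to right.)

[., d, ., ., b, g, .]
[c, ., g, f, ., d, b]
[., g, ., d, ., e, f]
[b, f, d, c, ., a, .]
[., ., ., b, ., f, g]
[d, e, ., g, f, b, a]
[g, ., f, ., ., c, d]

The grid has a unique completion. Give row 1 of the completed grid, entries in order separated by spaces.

Row 2, column 2: row 2 has {b, c, d, f, g} and column 2 has {d, e, f, g}, leaving only a.
Row 2, column 5: row 2 has {a, b, c, d, f, g} and column 5 has {b, f}, leaving only e.
Row 3, column 1: row 3 has {d, e, f, g} and column 1 has {b, c, d, g}, leaving only a.
Row 3, column 5: row 3 has {a, d, e, f, g} and column 5 has {b, e, f}, leaving only c.
Row 3, column 3: row 3 has {a, c, d, e, f, g} and column 3 has {d, f, g}, leaving only b.
Row 4, column 5: row 4 has {a, b, c, d, f} and column 5 has {b, c, e, f}, leaving only g.
Row 4, column 7: row 4 has {a, b, c, d, f, g} and column 7 has {a, b, d, f, g}, leaving only e.
Row 1, column 7: row 1 has {b, d, g} and column 7 has {a, b, d, e, f, g}, leaving only c.
Row 5, column 1: row 5 has {b, f, g} and column 1 has {a, b, c, d, g}, leaving only e.
Row 1, column 1: row 1 has {b, c, d, g} and column 1 has {a, b, c, d, e, g}, leaving only f.
Row 5, column 2: row 5 has {b, e, f, g} and column 2 has {a, d, e, f, g}, leaving only c.
Row 5, column 3: row 5 has {b, c, e, f, g} and column 3 has {b, d, f, g}, leaving only a.
Row 1, column 3: row 1 has {b, c, d, f, g} and column 3 has {a, b, d, f, g}, leaving only e.
Row 1, column 4: row 1 has {b, c, d, e, f, g} and column 4 has {b, c, d, f, g}, leaving only a.
So row 1 reads: f d e a b g c.

f d e a b g c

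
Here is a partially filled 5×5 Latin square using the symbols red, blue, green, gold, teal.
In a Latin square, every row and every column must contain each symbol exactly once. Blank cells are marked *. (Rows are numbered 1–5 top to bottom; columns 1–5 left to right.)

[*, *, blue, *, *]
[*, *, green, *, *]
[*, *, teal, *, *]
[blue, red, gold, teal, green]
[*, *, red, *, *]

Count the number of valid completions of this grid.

Row 1, column 1: eliminating its row and column leaves {red, green, gold, teal}.
Row 1, column 2: eliminating its row and column leaves {green, gold, teal}.
Row 1, column 4: eliminating its row and column leaves {red, green, gold}.
Row 1, column 5: eliminating its row and column leaves {red, gold, teal}.
Row 2, column 1: eliminating its row and column leaves {red, gold, teal}.
Row 2, column 2: eliminating its row and column leaves {blue, gold, teal}.
Row 2, column 4: eliminating its row and column leaves {red, blue, gold}.
Row 2, column 5: eliminating its row and column leaves {red, blue, gold, teal}.
Row 3, column 1: eliminating its row and column leaves {red, green, gold}.
Row 3, column 2: eliminating its row and column leaves {blue, green, gold}.
Row 3, column 4: eliminating its row and column leaves {red, blue, green, gold}.
Row 3, column 5: eliminating its row and column leaves {red, blue, gold}.
Row 5, column 1: eliminating its row and column leaves {green, gold, teal}.
Row 5, column 2: eliminating its row and column leaves {blue, green, gold, teal}.
Row 5, column 4: eliminating its row and column leaves {blue, green, gold}.
Row 5, column 5: eliminating its row and column leaves {blue, gold, teal}.
Enumerating the assignments across these blanks that avoid any row or column repeat gives 56 completions.

56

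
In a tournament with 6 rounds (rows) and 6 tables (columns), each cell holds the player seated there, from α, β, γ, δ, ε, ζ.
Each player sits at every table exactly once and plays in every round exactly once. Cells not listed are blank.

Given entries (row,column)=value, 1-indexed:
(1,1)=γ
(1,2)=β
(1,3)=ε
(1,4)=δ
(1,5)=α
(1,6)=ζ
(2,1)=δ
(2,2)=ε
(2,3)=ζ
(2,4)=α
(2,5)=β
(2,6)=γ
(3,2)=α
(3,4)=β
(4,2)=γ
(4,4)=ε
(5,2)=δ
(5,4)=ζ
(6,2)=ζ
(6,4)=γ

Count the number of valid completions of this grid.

Round 3, table 1: eliminating its round and table leaves {ε, ζ}.
Round 3, table 3: eliminating its round and table leaves {γ, δ}.
Round 3, table 5: eliminating its round and table leaves {γ, δ, ε, ζ}.
Round 3, table 6: eliminating its round and table leaves {δ, ε}.
Round 4, table 1: eliminating its round and table leaves {α, β, ζ}.
Round 4, table 3: eliminating its round and table leaves {α, β, δ}.
Round 4, table 5: eliminating its round and table leaves {δ, ζ}.
Round 4, table 6: eliminating its round and table leaves {α, β, δ}.
Round 5, table 1: eliminating its round and table leaves {α, β, ε}.
Round 5, table 3: eliminating its round and table leaves {α, β, γ}.
Round 5, table 5: eliminating its round and table leaves {γ, ε}.
Round 5, table 6: eliminating its round and table leaves {α, β, ε}.
Round 6, table 1: eliminating its round and table leaves {α, β, ε}.
Round 6, table 3: eliminating its round and table leaves {α, β, δ}.
Round 6, table 5: eliminating its round and table leaves {δ, ε}.
Round 6, table 6: eliminating its round and table leaves {α, β, δ, ε}.
Enumerating the assignments across these blanks that avoid any round or table repeat gives 12 completions.

12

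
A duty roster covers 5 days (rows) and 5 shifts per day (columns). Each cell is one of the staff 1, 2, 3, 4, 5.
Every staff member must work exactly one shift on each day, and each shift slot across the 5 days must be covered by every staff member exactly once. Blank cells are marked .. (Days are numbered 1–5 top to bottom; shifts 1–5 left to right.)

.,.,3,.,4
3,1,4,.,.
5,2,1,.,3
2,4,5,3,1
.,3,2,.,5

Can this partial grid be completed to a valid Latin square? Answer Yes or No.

No day or shift among the givens repeats a symbol, and propagating forced cells runs into no contradiction.
One valid completion exists (for instance, 1 5 3 2 4 / 3 1 4 5 2 / 5 2 1 4 3 / 2 4 5 3 1 / 4 3 2 1 5).

Yes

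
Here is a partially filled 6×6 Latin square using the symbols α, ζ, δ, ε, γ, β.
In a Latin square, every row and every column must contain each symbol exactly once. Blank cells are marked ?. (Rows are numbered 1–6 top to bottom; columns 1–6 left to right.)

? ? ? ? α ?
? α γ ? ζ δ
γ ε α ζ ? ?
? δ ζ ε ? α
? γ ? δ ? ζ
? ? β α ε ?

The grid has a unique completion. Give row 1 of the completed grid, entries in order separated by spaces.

Row 2, column 4: row 2 has {α, ζ, δ, γ} and column 4 has {α, ζ, δ, ε}, leaving only β.
Row 1, column 4: row 1 has {α} and column 4 has {α, ζ, δ, ε, β}, leaving only γ.
Row 2, column 1: row 2 has {α, ζ, δ, γ, β} and column 1 has {γ}, leaving only ε.
Row 3, column 6: row 3 has {α, ζ, ε, γ} and column 6 has {α, ζ, δ}, leaving only β.
Row 1, column 6: row 1 has {α, γ} and column 6 has {α, ζ, δ, β}, leaving only ε.
Row 1, column 3: row 1 has {α, ε, γ} and column 3 has {α, ζ, γ, β}, leaving only δ.
Row 3, column 5: row 3 has {α, ζ, ε, γ, β} and column 5 has {α, ζ, ε}, leaving only δ.
Row 4, column 1: row 4 has {α, ζ, δ, ε} and column 1 has {ε, γ}, leaving only β.
Row 1, column 1: row 1 has {α, δ, ε, γ} and column 1 has {ε, γ, β}, leaving only ζ.
Row 1, column 2: row 1 has {α, ζ, δ, ε, γ} and column 2 has {α, δ, ε, γ}, leaving only β.
So row 1 reads: ζ β δ γ α ε.

ζ β δ γ α ε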